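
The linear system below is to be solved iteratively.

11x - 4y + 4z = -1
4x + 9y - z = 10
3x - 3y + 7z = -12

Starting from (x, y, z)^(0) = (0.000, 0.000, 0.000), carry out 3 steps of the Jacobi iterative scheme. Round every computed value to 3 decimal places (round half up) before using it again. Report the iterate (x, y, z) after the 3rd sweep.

(0.695, 0.562, -1.704)

Iteration 1:
  x = (-1 - (-4)·0.000 - (4)·0.000) / (11) = -0.091
  y = (10 - (4)·0.000 - (-1)·0.000) / (9) = 1.111
  z = (-12 - (3)·0.000 - (-3)·0.000) / (7) = -1.714
Iteration 2:
  x = (-1 - (-4)·1.111 - (4)·-1.714) / (11) = 0.936
  y = (10 - (4)·-0.091 - (-1)·-1.714) / (9) = 0.961
  z = (-12 - (3)·-0.091 - (-3)·1.111) / (7) = -1.199
Iteration 3:
  x = (-1 - (-4)·0.961 - (4)·-1.199) / (11) = 0.695
  y = (10 - (4)·0.936 - (-1)·-1.199) / (9) = 0.562
  z = (-12 - (3)·0.936 - (-3)·0.961) / (7) = -1.704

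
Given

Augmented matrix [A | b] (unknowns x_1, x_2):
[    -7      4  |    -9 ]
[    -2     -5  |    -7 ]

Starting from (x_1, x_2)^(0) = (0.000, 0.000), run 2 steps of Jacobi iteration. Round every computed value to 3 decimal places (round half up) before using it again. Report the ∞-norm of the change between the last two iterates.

Iteration 1:
  x_1 = (-9 - (4)·0.000) / (-7) = 1.286
  x_2 = (-7 - (-2)·0.000) / (-5) = 1.400
Iteration 2:
  x_1 = (-9 - (4)·1.400) / (-7) = 2.086
  x_2 = (-7 - (-2)·1.286) / (-5) = 0.886
Change: (0.800, -0.514) → max |·| = 0.800

0.800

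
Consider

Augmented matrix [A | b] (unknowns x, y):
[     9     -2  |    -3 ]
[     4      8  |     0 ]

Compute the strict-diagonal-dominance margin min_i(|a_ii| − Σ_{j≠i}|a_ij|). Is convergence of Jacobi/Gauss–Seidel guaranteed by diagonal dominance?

4

row 1: |9| − (2) = 7
row 2: |8| − (4) = 4
minimum over rows = 4 → strictly diagonally dominant (convergence guaranteed)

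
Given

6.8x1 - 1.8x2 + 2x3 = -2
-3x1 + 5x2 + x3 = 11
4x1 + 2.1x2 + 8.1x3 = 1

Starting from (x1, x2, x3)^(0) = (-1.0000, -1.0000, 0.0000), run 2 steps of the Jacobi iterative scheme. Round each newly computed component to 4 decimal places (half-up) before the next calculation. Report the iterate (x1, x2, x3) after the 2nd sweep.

Iteration 1:
  x1 = (-2 - (-1.8)·-1.0000 - (2)·0.0000) / (6.8) = -0.5588
  x2 = (11 - (-3)·-1.0000 - (1)·0.0000) / (5) = 1.6000
  x3 = (1 - (4)·-1.0000 - (2.1)·-1.0000) / (8.1) = 0.8765
Iteration 2:
  x1 = (-2 - (-1.8)·1.6000 - (2)·0.8765) / (6.8) = -0.1284
  x2 = (11 - (-3)·-0.5588 - (1)·0.8765) / (5) = 1.6894
  x3 = (1 - (4)·-0.5588 - (2.1)·1.6000) / (8.1) = -0.0154

(-0.1284, 1.6894, -0.0154)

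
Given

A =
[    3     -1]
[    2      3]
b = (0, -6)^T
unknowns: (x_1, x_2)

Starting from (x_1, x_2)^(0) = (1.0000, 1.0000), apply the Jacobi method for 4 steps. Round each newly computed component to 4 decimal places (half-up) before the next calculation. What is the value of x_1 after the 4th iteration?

Iteration 1:
  x_1 = (0 - (-1)·1.0000) / (3) = 0.3333
  x_2 = (-6 - (2)·1.0000) / (3) = -2.6667
Iteration 2:
  x_1 = (0 - (-1)·-2.6667) / (3) = -0.8889
  x_2 = (-6 - (2)·0.3333) / (3) = -2.2222
Iteration 3:
  x_1 = (0 - (-1)·-2.2222) / (3) = -0.7407
  x_2 = (-6 - (2)·-0.8889) / (3) = -1.4074
Iteration 4:
  x_1 = (0 - (-1)·-1.4074) / (3) = -0.4691
  x_2 = (-6 - (2)·-0.7407) / (3) = -1.5062

-0.4691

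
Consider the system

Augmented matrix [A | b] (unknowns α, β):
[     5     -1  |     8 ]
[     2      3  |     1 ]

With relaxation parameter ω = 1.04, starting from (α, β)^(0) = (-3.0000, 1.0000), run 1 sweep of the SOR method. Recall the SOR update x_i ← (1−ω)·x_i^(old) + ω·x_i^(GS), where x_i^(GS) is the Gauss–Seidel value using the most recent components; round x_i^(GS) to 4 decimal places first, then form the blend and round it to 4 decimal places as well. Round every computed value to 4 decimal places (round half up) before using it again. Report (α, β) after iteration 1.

(1.9920, -1.0745)

Iteration 1:
  α: GS value = (8 - (-1)·1.0000) / (5) = 1.8000;  α ← (1−ω)·-3.0000 + ω·1.8000 = 1.9920
  β: GS value = (1 - (2)·1.9920) / (3) = -0.9947;  β ← (1−ω)·1.0000 + ω·-0.9947 = -1.0745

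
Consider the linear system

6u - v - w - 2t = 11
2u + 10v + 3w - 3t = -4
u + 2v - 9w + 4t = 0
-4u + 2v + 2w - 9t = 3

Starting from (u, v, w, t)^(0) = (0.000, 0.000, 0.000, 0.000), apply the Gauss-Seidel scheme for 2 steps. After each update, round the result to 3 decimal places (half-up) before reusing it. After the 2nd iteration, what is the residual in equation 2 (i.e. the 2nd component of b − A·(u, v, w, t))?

Iteration 1:
  u = (11 - (-1)·0.000 - (-1)·0.000 - (-2)·0.000) / (6) = 1.833
  v = (-4 - (2)·1.833 - (3)·0.000 - (-3)·0.000) / (10) = -0.767
  w = (0 - (1)·1.833 - (2)·-0.767 - (4)·0.000) / (-9) = 0.033
  t = (3 - (-4)·1.833 - (2)·-0.767 - (2)·0.033) / (-9) = -1.311
Iteration 2:
  u = (11 - (-1)·-0.767 - (-1)·0.033 - (-2)·-1.311) / (6) = 1.274
  v = (-4 - (2)·1.274 - (3)·0.033 - (-3)·-1.311) / (10) = -1.058
  w = (0 - (1)·1.274 - (2)·-1.058 - (4)·-1.311) / (-9) = -0.676
  t = (3 - (-4)·1.274 - (2)·-1.058 - (2)·-0.676) / (-9) = -1.285
Residual b − A·x = (-0.948, 2.205, -0.102, -0.001)

2.205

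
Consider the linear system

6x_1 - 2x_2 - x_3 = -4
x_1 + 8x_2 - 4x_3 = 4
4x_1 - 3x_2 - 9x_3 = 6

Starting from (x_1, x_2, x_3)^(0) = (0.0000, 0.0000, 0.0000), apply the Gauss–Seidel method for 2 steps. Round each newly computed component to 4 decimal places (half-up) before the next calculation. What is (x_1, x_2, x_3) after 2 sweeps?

Iteration 1:
  x_1 = (-4 - (-2)·0.0000 - (-1)·0.0000) / (6) = -0.6667
  x_2 = (4 - (1)·-0.6667 - (-4)·0.0000) / (8) = 0.5833
  x_3 = (6 - (4)·-0.6667 - (-3)·0.5833) / (-9) = -1.1574
Iteration 2:
  x_1 = (-4 - (-2)·0.5833 - (-1)·-1.1574) / (6) = -0.6651
  x_2 = (4 - (1)·-0.6651 - (-4)·-1.1574) / (8) = 0.0044
  x_3 = (6 - (4)·-0.6651 - (-3)·0.0044) / (-9) = -0.9637

(-0.6651, 0.0044, -0.9637)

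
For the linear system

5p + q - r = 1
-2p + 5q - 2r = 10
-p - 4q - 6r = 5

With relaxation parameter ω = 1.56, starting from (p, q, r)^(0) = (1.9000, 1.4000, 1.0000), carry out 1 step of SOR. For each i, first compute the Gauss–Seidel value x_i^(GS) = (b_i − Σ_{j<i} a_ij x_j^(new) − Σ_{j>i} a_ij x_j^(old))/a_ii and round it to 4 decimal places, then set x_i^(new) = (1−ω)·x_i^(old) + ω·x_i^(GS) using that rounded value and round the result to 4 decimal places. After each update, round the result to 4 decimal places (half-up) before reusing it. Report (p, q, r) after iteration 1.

(-0.8768, 2.4129, -4.1414)

Iteration 1:
  p: GS value = (1 - (1)·1.4000 - (-1)·1.0000) / (5) = 0.1200;  p ← (1−ω)·1.9000 + ω·0.1200 = -0.8768
  q: GS value = (10 - (-2)·-0.8768 - (-2)·1.0000) / (5) = 2.0493;  q ← (1−ω)·1.4000 + ω·2.0493 = 2.4129
  r: GS value = (5 - (-1)·-0.8768 - (-4)·2.4129) / (-6) = -2.2958;  r ← (1−ω)·1.0000 + ω·-2.2958 = -4.1414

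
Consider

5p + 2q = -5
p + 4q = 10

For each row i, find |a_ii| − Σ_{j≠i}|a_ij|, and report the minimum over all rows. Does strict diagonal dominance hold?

3

row 1: |5| − (2) = 3
row 2: |4| − (1) = 3
minimum over rows = 3 → strictly diagonally dominant (convergence guaranteed)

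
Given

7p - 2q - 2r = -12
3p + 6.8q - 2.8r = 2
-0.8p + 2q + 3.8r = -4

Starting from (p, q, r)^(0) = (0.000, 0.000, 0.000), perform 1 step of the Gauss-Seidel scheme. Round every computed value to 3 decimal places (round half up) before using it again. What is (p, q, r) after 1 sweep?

Iteration 1:
  p = (-12 - (-2)·0.000 - (-2)·0.000) / (7) = -1.714
  q = (2 - (3)·-1.714 - (-2.8)·0.000) / (6.8) = 1.050
  r = (-4 - (-0.8)·-1.714 - (2)·1.050) / (3.8) = -1.966

(-1.714, 1.050, -1.966)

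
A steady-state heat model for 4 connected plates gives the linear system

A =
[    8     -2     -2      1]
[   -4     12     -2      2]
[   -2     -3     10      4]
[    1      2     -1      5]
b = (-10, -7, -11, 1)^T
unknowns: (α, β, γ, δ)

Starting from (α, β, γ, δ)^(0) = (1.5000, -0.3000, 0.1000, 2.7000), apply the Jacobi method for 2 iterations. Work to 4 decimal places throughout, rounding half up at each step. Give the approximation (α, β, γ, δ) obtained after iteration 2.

Iteration 1:
  α = (-10 - (-2)·-0.3000 - (-2)·0.1000 - (1)·2.7000) / (8) = -1.6375
  β = (-7 - (-4)·1.5000 - (-2)·0.1000 - (2)·2.7000) / (12) = -0.5167
  γ = (-11 - (-2)·1.5000 - (-3)·-0.3000 - (4)·2.7000) / (10) = -1.9700
  δ = (1 - (1)·1.5000 - (2)·-0.3000 - (-1)·0.1000) / (5) = 0.0400
Iteration 2:
  α = (-10 - (-2)·-0.5167 - (-2)·-1.9700 - (1)·0.0400) / (8) = -1.8767
  β = (-7 - (-4)·-1.6375 - (-2)·-1.9700 - (2)·0.0400) / (12) = -1.4642
  γ = (-11 - (-2)·-1.6375 - (-3)·-0.5167 - (4)·0.0400) / (10) = -1.5985
  δ = (1 - (1)·-1.6375 - (2)·-0.5167 - (-1)·-1.9700) / (5) = 0.3402

(-1.8767, -1.4642, -1.5985, 0.3402)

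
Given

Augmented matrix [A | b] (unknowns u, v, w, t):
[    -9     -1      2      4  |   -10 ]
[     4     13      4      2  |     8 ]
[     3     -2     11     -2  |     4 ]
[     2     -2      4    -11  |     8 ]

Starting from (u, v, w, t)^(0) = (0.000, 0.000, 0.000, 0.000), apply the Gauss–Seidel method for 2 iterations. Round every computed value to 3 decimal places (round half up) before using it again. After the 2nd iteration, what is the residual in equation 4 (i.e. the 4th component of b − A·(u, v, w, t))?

-0.003

Iteration 1:
  u = (-10 - (-1)·0.000 - (2)·0.000 - (4)·0.000) / (-9) = 1.111
  v = (8 - (4)·1.111 - (4)·0.000 - (2)·0.000) / (13) = 0.274
  w = (4 - (3)·1.111 - (-2)·0.274 - (-2)·0.000) / (11) = 0.110
  t = (8 - (2)·1.111 - (-2)·0.274 - (4)·0.110) / (-11) = -0.535
Iteration 2:
  u = (-10 - (-1)·0.274 - (2)·0.110 - (4)·-0.535) / (-9) = 0.867
  v = (8 - (4)·0.867 - (4)·0.110 - (2)·-0.535) / (13) = 0.397
  w = (4 - (3)·0.867 - (-2)·0.397 - (-2)·-0.535) / (11) = 0.102
  t = (8 - (2)·0.867 - (-2)·0.397 - (4)·0.102) / (-11) = -0.605
Residual b − A·x = (0.416, 0.173, -0.139, -0.003)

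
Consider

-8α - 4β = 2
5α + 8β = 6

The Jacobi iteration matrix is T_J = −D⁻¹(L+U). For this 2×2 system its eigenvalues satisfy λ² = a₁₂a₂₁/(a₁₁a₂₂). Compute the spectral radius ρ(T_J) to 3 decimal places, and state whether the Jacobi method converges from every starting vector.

0.559

a₁₂a₂₁/(a₁₁a₂₂) = (-4)·(5) / ((-8)·(8)) = 0.312500
ρ = √|0.312500| = √0.312500 = 0.559
ρ < 1, so Jacobi converges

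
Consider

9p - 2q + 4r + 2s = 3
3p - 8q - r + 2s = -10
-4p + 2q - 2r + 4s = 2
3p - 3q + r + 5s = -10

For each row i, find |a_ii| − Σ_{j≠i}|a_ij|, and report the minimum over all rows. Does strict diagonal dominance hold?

row 1: |9| − (2+4+2) = 1
row 2: |-8| − (3+1+2) = 2
row 3: |-2| − (4+2+4) = -8
row 4: |5| − (3+3+1) = -2
minimum over rows = -8 → not strictly diagonally dominant

-8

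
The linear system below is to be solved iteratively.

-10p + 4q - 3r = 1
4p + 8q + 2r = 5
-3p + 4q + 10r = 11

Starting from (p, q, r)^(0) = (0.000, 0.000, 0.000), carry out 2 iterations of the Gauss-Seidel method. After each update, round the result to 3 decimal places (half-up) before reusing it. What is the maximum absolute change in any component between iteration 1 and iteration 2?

0.215

Iteration 1:
  p = (1 - (4)·0.000 - (-3)·0.000) / (-10) = -0.100
  q = (5 - (4)·-0.100 - (2)·0.000) / (8) = 0.675
  r = (11 - (-3)·-0.100 - (4)·0.675) / (10) = 0.800
Iteration 2:
  p = (1 - (4)·0.675 - (-3)·0.800) / (-10) = -0.070
  q = (5 - (4)·-0.070 - (2)·0.800) / (8) = 0.460
  r = (11 - (-3)·-0.070 - (4)·0.460) / (10) = 0.895
Change: (0.030, -0.215, 0.095) → max |·| = 0.215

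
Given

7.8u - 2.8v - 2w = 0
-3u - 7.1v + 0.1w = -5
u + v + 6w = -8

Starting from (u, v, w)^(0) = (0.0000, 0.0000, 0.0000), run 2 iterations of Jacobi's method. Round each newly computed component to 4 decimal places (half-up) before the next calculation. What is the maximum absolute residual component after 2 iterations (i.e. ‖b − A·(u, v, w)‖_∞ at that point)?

Iteration 1:
  u = (0 - (-2.8)·0.0000 - (-2)·0.0000) / (7.8) = 0.0000
  v = (-5 - (-3)·0.0000 - (0.1)·0.0000) / (-7.1) = 0.7042
  w = (-8 - (1)·0.0000 - (1)·0.0000) / (6) = -1.3333
Iteration 2:
  u = (0 - (-2.8)·0.7042 - (-2)·-1.3333) / (7.8) = -0.0891
  v = (-5 - (-3)·0.0000 - (0.1)·-1.3333) / (-7.1) = 0.6854
  w = (-8 - (1)·0.0000 - (1)·0.7042) / (6) = -1.4507
Residual b − A·x = (-0.2873, -0.2559, 0.1079); ∞-norm = 0.2873

0.2873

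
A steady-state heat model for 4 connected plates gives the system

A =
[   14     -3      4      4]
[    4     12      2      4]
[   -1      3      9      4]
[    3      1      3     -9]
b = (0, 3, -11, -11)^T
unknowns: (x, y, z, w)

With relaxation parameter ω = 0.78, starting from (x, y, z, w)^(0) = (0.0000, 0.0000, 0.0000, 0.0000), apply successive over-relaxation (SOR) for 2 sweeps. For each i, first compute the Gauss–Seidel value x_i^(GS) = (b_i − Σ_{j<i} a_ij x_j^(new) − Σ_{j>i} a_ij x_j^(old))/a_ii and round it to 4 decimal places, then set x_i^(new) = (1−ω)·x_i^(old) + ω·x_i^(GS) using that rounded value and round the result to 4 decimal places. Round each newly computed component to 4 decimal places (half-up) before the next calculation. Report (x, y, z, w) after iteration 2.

Iteration 1:
  x: GS value = (0 - (-3)·0.0000 - (4)·0.0000 - (4)·0.0000) / (14) = 0.0000;  x ← (1−ω)·0.0000 + ω·0.0000 = 0.0000
  y: GS value = (3 - (4)·0.0000 - (2)·0.0000 - (4)·0.0000) / (12) = 0.2500;  y ← (1−ω)·0.0000 + ω·0.2500 = 0.1950
  z: GS value = (-11 - (-1)·0.0000 - (3)·0.1950 - (4)·0.0000) / (9) = -1.2872;  z ← (1−ω)·0.0000 + ω·-1.2872 = -1.0040
  w: GS value = (-11 - (3)·0.0000 - (1)·0.1950 - (3)·-1.0040) / (-9) = 0.9092;  w ← (1−ω)·0.0000 + ω·0.9092 = 0.7092
Iteration 2:
  x: GS value = (0 - (-3)·0.1950 - (4)·-1.0040 - (4)·0.7092) / (14) = 0.1260;  x ← (1−ω)·0.0000 + ω·0.1260 = 0.0983
  y: GS value = (3 - (4)·0.0983 - (2)·-1.0040 - (4)·0.7092) / (12) = 0.1482;  y ← (1−ω)·0.1950 + ω·0.1482 = 0.1585
  z: GS value = (-11 - (-1)·0.0983 - (3)·0.1585 - (4)·0.7092) / (9) = -1.5793;  z ← (1−ω)·-1.0040 + ω·-1.5793 = -1.4527
  w: GS value = (-11 - (3)·0.0983 - (1)·0.1585 - (3)·-1.4527) / (-9) = 0.7884;  w ← (1−ω)·0.7092 + ω·0.7884 = 0.7710

(0.0983, 0.1585, -1.4527, 0.7710)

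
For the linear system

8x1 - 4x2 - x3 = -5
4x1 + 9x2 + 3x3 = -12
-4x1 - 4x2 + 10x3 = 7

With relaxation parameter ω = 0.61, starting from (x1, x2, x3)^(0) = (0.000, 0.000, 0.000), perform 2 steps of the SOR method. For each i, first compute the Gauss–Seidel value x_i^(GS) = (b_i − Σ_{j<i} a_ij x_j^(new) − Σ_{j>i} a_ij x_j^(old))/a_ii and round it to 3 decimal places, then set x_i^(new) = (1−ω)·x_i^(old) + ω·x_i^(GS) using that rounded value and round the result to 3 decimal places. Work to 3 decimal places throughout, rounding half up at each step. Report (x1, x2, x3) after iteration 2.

(-0.734, -0.924, 0.085)

Iteration 1:
  x1: GS value = (-5 - (-4)·0.000 - (-1)·0.000) / (8) = -0.625;  x1 ← (1−ω)·0.000 + ω·-0.625 = -0.381
  x2: GS value = (-12 - (4)·-0.381 - (3)·0.000) / (9) = -1.164;  x2 ← (1−ω)·0.000 + ω·-1.164 = -0.710
  x3: GS value = (7 - (-4)·-0.381 - (-4)·-0.710) / (10) = 0.264;  x3 ← (1−ω)·0.000 + ω·0.264 = 0.161
Iteration 2:
  x1: GS value = (-5 - (-4)·-0.710 - (-1)·0.161) / (8) = -0.960;  x1 ← (1−ω)·-0.381 + ω·-0.960 = -0.734
  x2: GS value = (-12 - (4)·-0.734 - (3)·0.161) / (9) = -1.061;  x2 ← (1−ω)·-0.710 + ω·-1.061 = -0.924
  x3: GS value = (7 - (-4)·-0.734 - (-4)·-0.924) / (10) = 0.037;  x3 ← (1−ω)·0.161 + ω·0.037 = 0.085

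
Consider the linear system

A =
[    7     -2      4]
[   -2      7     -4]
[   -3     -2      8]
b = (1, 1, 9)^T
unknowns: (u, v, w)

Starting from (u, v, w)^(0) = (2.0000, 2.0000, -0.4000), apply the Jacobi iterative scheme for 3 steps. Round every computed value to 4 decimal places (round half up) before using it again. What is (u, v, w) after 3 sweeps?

Iteration 1:
  u = (1 - (-2)·2.0000 - (4)·-0.4000) / (7) = 0.9429
  v = (1 - (-2)·2.0000 - (-4)·-0.4000) / (7) = 0.4857
  w = (9 - (-3)·2.0000 - (-2)·2.0000) / (8) = 2.3750
Iteration 2:
  u = (1 - (-2)·0.4857 - (4)·2.3750) / (7) = -1.0755
  v = (1 - (-2)·0.9429 - (-4)·2.3750) / (7) = 1.7694
  w = (9 - (-3)·0.9429 - (-2)·0.4857) / (8) = 1.6000
Iteration 3:
  u = (1 - (-2)·1.7694 - (4)·1.6000) / (7) = -0.2659
  v = (1 - (-2)·-1.0755 - (-4)·1.6000) / (7) = 0.7499
  w = (9 - (-3)·-1.0755 - (-2)·1.7694) / (8) = 1.1640

(-0.2659, 0.7499, 1.1640)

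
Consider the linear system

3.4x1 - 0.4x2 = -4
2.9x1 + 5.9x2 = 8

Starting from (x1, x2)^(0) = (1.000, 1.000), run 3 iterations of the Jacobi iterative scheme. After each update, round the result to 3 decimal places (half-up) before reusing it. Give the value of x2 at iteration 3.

Iteration 1:
  x1 = (-4 - (-0.4)·1.000) / (3.4) = -1.059
  x2 = (8 - (2.9)·1.000) / (5.9) = 0.864
Iteration 2:
  x1 = (-4 - (-0.4)·0.864) / (3.4) = -1.075
  x2 = (8 - (2.9)·-1.059) / (5.9) = 1.876
Iteration 3:
  x1 = (-4 - (-0.4)·1.876) / (3.4) = -0.956
  x2 = (8 - (2.9)·-1.075) / (5.9) = 1.884

1.884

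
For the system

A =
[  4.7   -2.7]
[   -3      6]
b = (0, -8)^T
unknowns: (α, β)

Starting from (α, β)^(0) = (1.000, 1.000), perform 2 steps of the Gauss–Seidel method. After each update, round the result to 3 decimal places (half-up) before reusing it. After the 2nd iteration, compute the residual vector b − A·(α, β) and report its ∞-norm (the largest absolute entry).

Iteration 1:
  α = (0 - (-2.7)·1.000) / (4.7) = 0.574
  β = (-8 - (-3)·0.574) / (6) = -1.046
Iteration 2:
  α = (0 - (-2.7)·-1.046) / (4.7) = -0.601
  β = (-8 - (-3)·-0.601) / (6) = -1.634
Residual b − A·x = (-1.587, 0.001); ∞-norm = 1.587

1.587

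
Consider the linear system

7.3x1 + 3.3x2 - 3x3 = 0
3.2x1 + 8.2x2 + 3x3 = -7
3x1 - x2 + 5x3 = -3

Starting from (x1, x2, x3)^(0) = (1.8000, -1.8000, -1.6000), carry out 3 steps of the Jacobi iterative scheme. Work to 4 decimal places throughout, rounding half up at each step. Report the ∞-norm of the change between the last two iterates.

0.4939

Iteration 1:
  x1 = (0 - (3.3)·-1.8000 - (-3)·-1.6000) / (7.3) = 0.1562
  x2 = (-7 - (3.2)·1.8000 - (3)·-1.6000) / (8.2) = -0.9707
  x3 = (-3 - (3)·1.8000 - (-1)·-1.8000) / (5) = -2.0400
Iteration 2:
  x1 = (0 - (3.3)·-0.9707 - (-3)·-2.0400) / (7.3) = -0.3995
  x2 = (-7 - (3.2)·0.1562 - (3)·-2.0400) / (8.2) = -0.1683
  x3 = (-3 - (3)·0.1562 - (-1)·-0.9707) / (5) = -0.8879
Iteration 3:
  x1 = (0 - (3.3)·-0.1683 - (-3)·-0.8879) / (7.3) = -0.2888
  x2 = (-7 - (3.2)·-0.3995 - (3)·-0.8879) / (8.2) = -0.3729
  x3 = (-3 - (3)·-0.3995 - (-1)·-0.1683) / (5) = -0.3940
Change: (0.1107, -0.2046, 0.4939) → max |·| = 0.4939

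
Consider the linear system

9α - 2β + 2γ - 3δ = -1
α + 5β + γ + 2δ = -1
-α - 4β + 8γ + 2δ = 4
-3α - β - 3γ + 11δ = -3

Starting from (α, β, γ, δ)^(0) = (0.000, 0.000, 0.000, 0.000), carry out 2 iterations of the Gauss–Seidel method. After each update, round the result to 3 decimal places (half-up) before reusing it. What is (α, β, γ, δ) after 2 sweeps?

(-0.309, -0.133, 0.448, -0.247)

Iteration 1:
  α = (-1 - (-2)·0.000 - (2)·0.000 - (-3)·0.000) / (9) = -0.111
  β = (-1 - (1)·-0.111 - (1)·0.000 - (2)·0.000) / (5) = -0.178
  γ = (4 - (-1)·-0.111 - (-4)·-0.178 - (2)·0.000) / (8) = 0.397
  δ = (-3 - (-3)·-0.111 - (-1)·-0.178 - (-3)·0.397) / (11) = -0.211
Iteration 2:
  α = (-1 - (-2)·-0.178 - (2)·0.397 - (-3)·-0.211) / (9) = -0.309
  β = (-1 - (1)·-0.309 - (1)·0.397 - (2)·-0.211) / (5) = -0.133
  γ = (4 - (-1)·-0.309 - (-4)·-0.133 - (2)·-0.211) / (8) = 0.448
  δ = (-3 - (-3)·-0.309 - (-1)·-0.133 - (-3)·0.448) / (11) = -0.247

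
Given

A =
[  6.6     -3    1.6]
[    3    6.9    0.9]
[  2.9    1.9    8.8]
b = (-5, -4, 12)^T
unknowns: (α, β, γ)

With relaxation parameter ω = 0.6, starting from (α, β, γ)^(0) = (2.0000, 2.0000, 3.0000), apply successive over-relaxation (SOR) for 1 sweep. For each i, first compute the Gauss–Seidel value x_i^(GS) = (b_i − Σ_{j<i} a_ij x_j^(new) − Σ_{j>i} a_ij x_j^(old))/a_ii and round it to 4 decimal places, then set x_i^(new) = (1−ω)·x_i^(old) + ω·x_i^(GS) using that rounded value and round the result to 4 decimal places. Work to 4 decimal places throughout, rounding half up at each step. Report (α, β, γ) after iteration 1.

Iteration 1:
  α: GS value = (-5 - (-3)·2.0000 - (1.6)·3.0000) / (6.6) = -0.5758;  α ← (1−ω)·2.0000 + ω·-0.5758 = 0.4545
  β: GS value = (-4 - (3)·0.4545 - (0.9)·3.0000) / (6.9) = -1.1686;  β ← (1−ω)·2.0000 + ω·-1.1686 = 0.0988
  γ: GS value = (12 - (2.9)·0.4545 - (1.9)·0.0988) / (8.8) = 1.1925;  γ ← (1−ω)·3.0000 + ω·1.1925 = 1.9155

(0.4545, 0.0988, 1.9155)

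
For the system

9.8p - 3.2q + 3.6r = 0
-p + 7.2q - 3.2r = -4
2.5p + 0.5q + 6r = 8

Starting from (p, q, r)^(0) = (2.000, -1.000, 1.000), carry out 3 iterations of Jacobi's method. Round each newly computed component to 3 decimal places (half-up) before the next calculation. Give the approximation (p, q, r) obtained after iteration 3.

Iteration 1:
  p = (0 - (-3.2)·-1.000 - (3.6)·1.000) / (9.8) = -0.694
  q = (-4 - (-1)·2.000 - (-3.2)·1.000) / (7.2) = 0.167
  r = (8 - (2.5)·2.000 - (0.5)·-1.000) / (6) = 0.583
Iteration 2:
  p = (0 - (-3.2)·0.167 - (3.6)·0.583) / (9.8) = -0.160
  q = (-4 - (-1)·-0.694 - (-3.2)·0.583) / (7.2) = -0.393
  r = (8 - (2.5)·-0.694 - (0.5)·0.167) / (6) = 1.609
Iteration 3:
  p = (0 - (-3.2)·-0.393 - (3.6)·1.609) / (9.8) = -0.719
  q = (-4 - (-1)·-0.160 - (-3.2)·1.609) / (7.2) = 0.137
  r = (8 - (2.5)·-0.160 - (0.5)·-0.393) / (6) = 1.433

(-0.719, 0.137, 1.433)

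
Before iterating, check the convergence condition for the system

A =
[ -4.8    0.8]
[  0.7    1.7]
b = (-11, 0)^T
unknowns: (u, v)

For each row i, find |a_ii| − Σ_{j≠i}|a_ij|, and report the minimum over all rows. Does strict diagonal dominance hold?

row 1: |-4.8| − (0.8) = 4
row 2: |1.7| − (0.7) = 1
minimum over rows = 1 → strictly diagonally dominant (convergence guaranteed)

1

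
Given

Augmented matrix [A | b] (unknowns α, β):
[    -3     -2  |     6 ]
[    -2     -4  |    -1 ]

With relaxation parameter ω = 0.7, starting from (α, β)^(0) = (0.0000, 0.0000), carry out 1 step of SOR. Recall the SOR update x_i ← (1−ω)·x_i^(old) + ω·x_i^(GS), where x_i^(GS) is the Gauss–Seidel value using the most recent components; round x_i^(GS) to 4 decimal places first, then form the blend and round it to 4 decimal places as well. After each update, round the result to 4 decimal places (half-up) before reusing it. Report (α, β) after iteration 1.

(-1.4000, 0.6650)

Iteration 1:
  α: GS value = (6 - (-2)·0.0000) / (-3) = -2.0000;  α ← (1−ω)·0.0000 + ω·-2.0000 = -1.4000
  β: GS value = (-1 - (-2)·-1.4000) / (-4) = 0.9500;  β ← (1−ω)·0.0000 + ω·0.9500 = 0.6650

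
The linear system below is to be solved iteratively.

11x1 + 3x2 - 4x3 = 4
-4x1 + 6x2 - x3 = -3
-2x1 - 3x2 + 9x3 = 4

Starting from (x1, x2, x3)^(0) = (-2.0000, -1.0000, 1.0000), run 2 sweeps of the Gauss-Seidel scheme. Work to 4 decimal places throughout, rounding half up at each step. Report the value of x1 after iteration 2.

0.5556

Iteration 1:
  x1 = (4 - (3)·-1.0000 - (-4)·1.0000) / (11) = 1.0000
  x2 = (-3 - (-4)·1.0000 - (-1)·1.0000) / (6) = 0.3333
  x3 = (4 - (-2)·1.0000 - (-3)·0.3333) / (9) = 0.7778
Iteration 2:
  x1 = (4 - (3)·0.3333 - (-4)·0.7778) / (11) = 0.5556
  x2 = (-3 - (-4)·0.5556 - (-1)·0.7778) / (6) = 0.0000
  x3 = (4 - (-2)·0.5556 - (-3)·0.0000) / (9) = 0.5679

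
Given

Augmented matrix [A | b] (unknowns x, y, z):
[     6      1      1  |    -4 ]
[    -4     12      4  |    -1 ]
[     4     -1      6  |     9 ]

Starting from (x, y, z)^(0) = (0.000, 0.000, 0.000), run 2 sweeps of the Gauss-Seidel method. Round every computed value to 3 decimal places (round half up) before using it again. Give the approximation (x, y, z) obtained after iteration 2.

Iteration 1:
  x = (-4 - (1)·0.000 - (1)·0.000) / (6) = -0.667
  y = (-1 - (-4)·-0.667 - (4)·0.000) / (12) = -0.306
  z = (9 - (4)·-0.667 - (-1)·-0.306) / (6) = 1.894
Iteration 2:
  x = (-4 - (1)·-0.306 - (1)·1.894) / (6) = -0.931
  y = (-1 - (-4)·-0.931 - (4)·1.894) / (12) = -1.025
  z = (9 - (4)·-0.931 - (-1)·-1.025) / (6) = 1.950

(-0.931, -1.025, 1.950)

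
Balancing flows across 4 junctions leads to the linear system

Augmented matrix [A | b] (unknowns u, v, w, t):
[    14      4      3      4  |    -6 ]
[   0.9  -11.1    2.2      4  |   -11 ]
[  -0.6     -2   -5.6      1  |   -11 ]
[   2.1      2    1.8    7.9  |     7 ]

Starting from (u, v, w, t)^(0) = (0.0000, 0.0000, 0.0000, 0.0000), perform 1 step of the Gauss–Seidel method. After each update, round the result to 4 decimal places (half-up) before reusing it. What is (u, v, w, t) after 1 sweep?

(-0.4286, 0.9562, 1.6687, 0.3777)

Iteration 1:
  u = (-6 - (4)·0.0000 - (3)·0.0000 - (4)·0.0000) / (14) = -0.4286
  v = (-11 - (0.9)·-0.4286 - (2.2)·0.0000 - (4)·0.0000) / (-11.1) = 0.9562
  w = (-11 - (-0.6)·-0.4286 - (-2)·0.9562 - (1)·0.0000) / (-5.6) = 1.6687
  t = (7 - (2.1)·-0.4286 - (2)·0.9562 - (1.8)·1.6687) / (7.9) = 0.3777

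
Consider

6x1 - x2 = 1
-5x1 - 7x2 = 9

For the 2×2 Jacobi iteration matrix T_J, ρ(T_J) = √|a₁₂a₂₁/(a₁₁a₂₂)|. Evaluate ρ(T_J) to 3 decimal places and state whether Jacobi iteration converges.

a₁₂a₂₁/(a₁₁a₂₂) = (-1)·(-5) / ((6)·(-7)) = -0.119048
ρ = √|-0.119048| = √0.119048 = 0.345
ρ < 1, so Jacobi converges

0.345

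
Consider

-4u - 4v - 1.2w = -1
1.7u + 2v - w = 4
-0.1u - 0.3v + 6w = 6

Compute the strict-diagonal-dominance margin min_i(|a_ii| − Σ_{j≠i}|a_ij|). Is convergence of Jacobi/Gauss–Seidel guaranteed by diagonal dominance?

-1.2

row 1: |-4| − (4+1.2) = -1.2
row 2: |2| − (1.7+1) = -0.7
row 3: |6| − (0.1+0.3) = 5.6
minimum over rows = -1.2 → not strictly diagonally dominant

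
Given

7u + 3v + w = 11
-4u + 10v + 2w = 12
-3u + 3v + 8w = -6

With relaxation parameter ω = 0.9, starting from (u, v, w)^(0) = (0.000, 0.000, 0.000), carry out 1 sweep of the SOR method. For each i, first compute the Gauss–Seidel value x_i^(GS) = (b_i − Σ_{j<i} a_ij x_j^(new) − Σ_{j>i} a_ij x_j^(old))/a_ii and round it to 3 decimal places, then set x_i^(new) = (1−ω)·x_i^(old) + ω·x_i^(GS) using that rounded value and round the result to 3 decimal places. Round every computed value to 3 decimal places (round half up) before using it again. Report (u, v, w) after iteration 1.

Iteration 1:
  u: GS value = (11 - (3)·0.000 - (1)·0.000) / (7) = 1.571;  u ← (1−ω)·0.000 + ω·1.571 = 1.414
  v: GS value = (12 - (-4)·1.414 - (2)·0.000) / (10) = 1.766;  v ← (1−ω)·0.000 + ω·1.766 = 1.589
  w: GS value = (-6 - (-3)·1.414 - (3)·1.589) / (8) = -0.816;  w ← (1−ω)·0.000 + ω·-0.816 = -0.734

(1.414, 1.589, -0.734)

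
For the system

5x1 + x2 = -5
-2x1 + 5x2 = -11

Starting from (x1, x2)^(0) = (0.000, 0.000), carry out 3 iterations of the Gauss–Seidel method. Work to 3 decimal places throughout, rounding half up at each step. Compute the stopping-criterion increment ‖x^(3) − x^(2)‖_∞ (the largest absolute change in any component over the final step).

Iteration 1:
  x1 = (-5 - (1)·0.000) / (5) = -1.000
  x2 = (-11 - (-2)·-1.000) / (5) = -2.600
Iteration 2:
  x1 = (-5 - (1)·-2.600) / (5) = -0.480
  x2 = (-11 - (-2)·-0.480) / (5) = -2.392
Iteration 3:
  x1 = (-5 - (1)·-2.392) / (5) = -0.522
  x2 = (-11 - (-2)·-0.522) / (5) = -2.409
Change: (-0.042, -0.017) → max |·| = 0.042

0.042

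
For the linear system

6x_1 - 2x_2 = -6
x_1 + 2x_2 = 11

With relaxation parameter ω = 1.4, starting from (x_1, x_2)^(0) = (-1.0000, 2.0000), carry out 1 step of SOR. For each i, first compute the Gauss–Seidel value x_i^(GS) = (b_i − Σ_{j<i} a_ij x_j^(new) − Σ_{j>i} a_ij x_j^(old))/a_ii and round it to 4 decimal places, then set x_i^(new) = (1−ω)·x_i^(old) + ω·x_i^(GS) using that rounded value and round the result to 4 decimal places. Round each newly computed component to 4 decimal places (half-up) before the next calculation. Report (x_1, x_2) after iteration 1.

Iteration 1:
  x_1: GS value = (-6 - (-2)·2.0000) / (6) = -0.3333;  x_1 ← (1−ω)·-1.0000 + ω·-0.3333 = -0.0666
  x_2: GS value = (11 - (1)·-0.0666) / (2) = 5.5333;  x_2 ← (1−ω)·2.0000 + ω·5.5333 = 6.9466

(-0.0666, 6.9466)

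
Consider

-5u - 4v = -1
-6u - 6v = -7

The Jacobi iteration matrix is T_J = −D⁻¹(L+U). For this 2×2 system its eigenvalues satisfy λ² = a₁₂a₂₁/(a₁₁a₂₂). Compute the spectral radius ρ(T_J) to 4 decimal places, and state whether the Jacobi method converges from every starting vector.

0.8944

a₁₂a₂₁/(a₁₁a₂₂) = (-4)·(-6) / ((-5)·(-6)) = 0.800000
ρ = √|0.800000| = √0.800000 = 0.8944
ρ < 1, so Jacobi converges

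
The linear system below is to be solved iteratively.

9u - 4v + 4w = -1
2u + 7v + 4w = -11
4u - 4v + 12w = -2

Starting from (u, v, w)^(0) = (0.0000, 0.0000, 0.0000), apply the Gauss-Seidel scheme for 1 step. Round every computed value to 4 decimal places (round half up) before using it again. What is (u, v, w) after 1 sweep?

(-0.1111, -1.5397, -0.6429)

Iteration 1:
  u = (-1 - (-4)·0.0000 - (4)·0.0000) / (9) = -0.1111
  v = (-11 - (2)·-0.1111 - (4)·0.0000) / (7) = -1.5397
  w = (-2 - (4)·-0.1111 - (-4)·-1.5397) / (12) = -0.6429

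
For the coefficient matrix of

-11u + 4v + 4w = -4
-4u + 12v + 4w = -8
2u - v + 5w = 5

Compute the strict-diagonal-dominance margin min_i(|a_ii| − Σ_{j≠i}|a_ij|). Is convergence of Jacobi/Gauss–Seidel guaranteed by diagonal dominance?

row 1: |-11| − (4+4) = 3
row 2: |12| − (4+4) = 4
row 3: |5| − (2+1) = 2
minimum over rows = 2 → strictly diagonally dominant (convergence guaranteed)

2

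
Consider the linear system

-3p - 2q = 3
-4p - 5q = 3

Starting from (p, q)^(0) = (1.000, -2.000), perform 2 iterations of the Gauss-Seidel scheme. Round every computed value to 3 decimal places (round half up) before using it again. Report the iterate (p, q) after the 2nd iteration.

(-0.423, -0.262)

Iteration 1:
  p = (3 - (-2)·-2.000) / (-3) = 0.333
  q = (3 - (-4)·0.333) / (-5) = -0.866
Iteration 2:
  p = (3 - (-2)·-0.866) / (-3) = -0.423
  q = (3 - (-4)·-0.423) / (-5) = -0.262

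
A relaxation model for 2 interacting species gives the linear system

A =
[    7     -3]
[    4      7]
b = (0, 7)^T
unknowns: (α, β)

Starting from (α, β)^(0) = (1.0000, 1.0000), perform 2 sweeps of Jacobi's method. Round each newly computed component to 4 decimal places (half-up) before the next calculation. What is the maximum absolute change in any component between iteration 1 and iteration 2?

Iteration 1:
  α = (0 - (-3)·1.0000) / (7) = 0.4286
  β = (7 - (4)·1.0000) / (7) = 0.4286
Iteration 2:
  α = (0 - (-3)·0.4286) / (7) = 0.1837
  β = (7 - (4)·0.4286) / (7) = 0.7551
Change: (-0.2449, 0.3265) → max |·| = 0.3265

0.3265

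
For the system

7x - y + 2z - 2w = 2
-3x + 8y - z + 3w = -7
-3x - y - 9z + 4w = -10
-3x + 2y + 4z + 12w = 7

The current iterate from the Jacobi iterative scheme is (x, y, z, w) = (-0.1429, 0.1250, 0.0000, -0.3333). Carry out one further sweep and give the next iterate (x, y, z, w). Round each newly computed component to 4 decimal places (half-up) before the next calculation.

(0.2083, -0.8036, 0.9967, 0.5268)

One sweep:
  x = (2 - (-1)·0.1250 - (2)·0.0000 - (-2)·-0.3333) / (7) = 0.2083
  y = (-7 - (-3)·-0.1429 - (-1)·0.0000 - (3)·-0.3333) / (8) = -0.8036
  z = (-10 - (-3)·-0.1429 - (-1)·0.1250 - (4)·-0.3333) / (-9) = 0.9967
  w = (7 - (-3)·-0.1429 - (2)·0.1250 - (4)·0.0000) / (12) = 0.5268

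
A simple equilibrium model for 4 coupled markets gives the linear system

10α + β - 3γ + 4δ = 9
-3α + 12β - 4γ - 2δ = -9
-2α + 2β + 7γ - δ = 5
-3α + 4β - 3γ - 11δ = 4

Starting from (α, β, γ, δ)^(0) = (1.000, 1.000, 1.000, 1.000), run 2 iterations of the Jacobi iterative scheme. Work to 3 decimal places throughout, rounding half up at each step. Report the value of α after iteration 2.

1.375

Iteration 1:
  α = (9 - (1)·1.000 - (-3)·1.000 - (4)·1.000) / (10) = 0.700
  β = (-9 - (-3)·1.000 - (-4)·1.000 - (-2)·1.000) / (12) = 0.000
  γ = (5 - (-2)·1.000 - (2)·1.000 - (-1)·1.000) / (7) = 0.857
  δ = (4 - (-3)·1.000 - (4)·1.000 - (-3)·1.000) / (-11) = -0.545
Iteration 2:
  α = (9 - (1)·0.000 - (-3)·0.857 - (4)·-0.545) / (10) = 1.375
  β = (-9 - (-3)·0.700 - (-4)·0.857 - (-2)·-0.545) / (12) = -0.380
  γ = (5 - (-2)·0.700 - (2)·0.000 - (-1)·-0.545) / (7) = 0.836
  δ = (4 - (-3)·0.700 - (4)·0.000 - (-3)·0.857) / (-11) = -0.788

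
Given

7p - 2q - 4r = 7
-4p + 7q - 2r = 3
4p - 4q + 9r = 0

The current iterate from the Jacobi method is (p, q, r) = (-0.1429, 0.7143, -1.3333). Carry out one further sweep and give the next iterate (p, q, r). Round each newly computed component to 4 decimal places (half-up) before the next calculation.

(0.4422, -0.0340, 0.3810)

One sweep:
  p = (7 - (-2)·0.7143 - (-4)·-1.3333) / (7) = 0.4422
  q = (3 - (-4)·-0.1429 - (-2)·-1.3333) / (7) = -0.0340
  r = (0 - (4)·-0.1429 - (-4)·0.7143) / (9) = 0.3810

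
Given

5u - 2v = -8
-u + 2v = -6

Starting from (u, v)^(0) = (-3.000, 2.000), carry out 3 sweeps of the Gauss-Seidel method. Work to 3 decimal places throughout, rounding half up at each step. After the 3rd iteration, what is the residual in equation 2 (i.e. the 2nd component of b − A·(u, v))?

0.000

Iteration 1:
  u = (-8 - (-2)·2.000) / (5) = -0.800
  v = (-6 - (-1)·-0.800) / (2) = -3.400
Iteration 2:
  u = (-8 - (-2)·-3.400) / (5) = -2.960
  v = (-6 - (-1)·-2.960) / (2) = -4.480
Iteration 3:
  u = (-8 - (-2)·-4.480) / (5) = -3.392
  v = (-6 - (-1)·-3.392) / (2) = -4.696
Residual b − A·x = (-0.432, 0.000)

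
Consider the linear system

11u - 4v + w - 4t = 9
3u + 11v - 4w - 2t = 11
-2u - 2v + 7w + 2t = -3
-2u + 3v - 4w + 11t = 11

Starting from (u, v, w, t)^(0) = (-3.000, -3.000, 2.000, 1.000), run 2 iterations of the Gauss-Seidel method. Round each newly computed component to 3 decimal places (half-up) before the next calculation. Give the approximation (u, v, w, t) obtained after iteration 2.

(1.680, 0.544, 0.096, 1.192)

Iteration 1:
  u = (9 - (-4)·-3.000 - (1)·2.000 - (-4)·1.000) / (11) = -0.091
  v = (11 - (3)·-0.091 - (-4)·2.000 - (-2)·1.000) / (11) = 1.934
  w = (-3 - (-2)·-0.091 - (-2)·1.934 - (2)·1.000) / (7) = -0.188
  t = (11 - (-2)·-0.091 - (3)·1.934 - (-4)·-0.188) / (11) = 0.388
Iteration 2:
  u = (9 - (-4)·1.934 - (1)·-0.188 - (-4)·0.388) / (11) = 1.680
  v = (11 - (3)·1.680 - (-4)·-0.188 - (-2)·0.388) / (11) = 0.544
  w = (-3 - (-2)·1.680 - (-2)·0.544 - (2)·0.388) / (7) = 0.096
  t = (11 - (-2)·1.680 - (3)·0.544 - (-4)·0.096) / (11) = 1.192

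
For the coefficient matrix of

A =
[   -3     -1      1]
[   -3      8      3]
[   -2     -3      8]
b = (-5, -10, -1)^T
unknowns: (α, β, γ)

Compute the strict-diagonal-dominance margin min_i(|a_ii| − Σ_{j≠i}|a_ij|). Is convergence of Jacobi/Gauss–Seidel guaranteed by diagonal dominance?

1

row 1: |-3| − (1+1) = 1
row 2: |8| − (3+3) = 2
row 3: |8| − (2+3) = 3
minimum over rows = 1 → strictly diagonally dominant (convergence guaranteed)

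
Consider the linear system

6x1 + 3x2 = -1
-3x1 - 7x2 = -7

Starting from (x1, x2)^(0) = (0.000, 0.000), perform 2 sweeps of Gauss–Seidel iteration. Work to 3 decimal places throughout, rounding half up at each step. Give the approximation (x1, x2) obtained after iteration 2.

(-0.703, 1.301)

Iteration 1:
  x1 = (-1 - (3)·0.000) / (6) = -0.167
  x2 = (-7 - (-3)·-0.167) / (-7) = 1.072
Iteration 2:
  x1 = (-1 - (3)·1.072) / (6) = -0.703
  x2 = (-7 - (-3)·-0.703) / (-7) = 1.301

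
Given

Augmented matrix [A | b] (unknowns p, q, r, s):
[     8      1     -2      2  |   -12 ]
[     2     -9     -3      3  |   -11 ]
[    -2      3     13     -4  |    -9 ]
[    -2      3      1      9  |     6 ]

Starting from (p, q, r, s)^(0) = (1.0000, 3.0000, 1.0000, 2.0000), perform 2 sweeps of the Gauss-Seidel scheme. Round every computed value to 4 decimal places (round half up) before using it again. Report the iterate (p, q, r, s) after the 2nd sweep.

(-1.7754, 1.0143, -1.2284, 0.0705)

Iteration 1:
  p = (-12 - (1)·3.0000 - (-2)·1.0000 - (2)·2.0000) / (8) = -2.1250
  q = (-11 - (2)·-2.1250 - (-3)·1.0000 - (3)·2.0000) / (-9) = 1.0833
  r = (-9 - (-2)·-2.1250 - (3)·1.0833 - (-4)·2.0000) / (13) = -0.6538
  s = (6 - (-2)·-2.1250 - (3)·1.0833 - (1)·-0.6538) / (9) = -0.0940
Iteration 2:
  p = (-12 - (1)·1.0833 - (-2)·-0.6538 - (2)·-0.0940) / (8) = -1.7754
  q = (-11 - (2)·-1.7754 - (-3)·-0.6538 - (3)·-0.0940) / (-9) = 1.0143
  r = (-9 - (-2)·-1.7754 - (3)·1.0143 - (-4)·-0.0940) / (13) = -1.2284
  s = (6 - (-2)·-1.7754 - (3)·1.0143 - (1)·-1.2284) / (9) = 0.0705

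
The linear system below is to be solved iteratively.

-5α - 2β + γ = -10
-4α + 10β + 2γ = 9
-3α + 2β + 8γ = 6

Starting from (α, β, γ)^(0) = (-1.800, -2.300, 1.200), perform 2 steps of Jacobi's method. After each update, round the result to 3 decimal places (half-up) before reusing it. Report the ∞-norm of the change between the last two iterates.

Iteration 1:
  α = (-10 - (-2)·-2.300 - (1)·1.200) / (-5) = 3.160
  β = (9 - (-4)·-1.800 - (2)·1.200) / (10) = -0.060
  γ = (6 - (-3)·-1.800 - (2)·-2.300) / (8) = 0.650
Iteration 2:
  α = (-10 - (-2)·-0.060 - (1)·0.650) / (-5) = 2.154
  β = (9 - (-4)·3.160 - (2)·0.650) / (10) = 2.034
  γ = (6 - (-3)·3.160 - (2)·-0.060) / (8) = 1.950
Change: (-1.006, 2.094, 1.300) → max |·| = 2.094

2.094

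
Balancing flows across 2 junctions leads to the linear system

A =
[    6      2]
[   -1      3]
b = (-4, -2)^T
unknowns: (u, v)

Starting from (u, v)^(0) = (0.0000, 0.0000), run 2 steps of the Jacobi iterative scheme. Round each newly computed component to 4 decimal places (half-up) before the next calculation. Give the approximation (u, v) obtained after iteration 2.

Iteration 1:
  u = (-4 - (2)·0.0000) / (6) = -0.6667
  v = (-2 - (-1)·0.0000) / (3) = -0.6667
Iteration 2:
  u = (-4 - (2)·-0.6667) / (6) = -0.4444
  v = (-2 - (-1)·-0.6667) / (3) = -0.8889

(-0.4444, -0.8889)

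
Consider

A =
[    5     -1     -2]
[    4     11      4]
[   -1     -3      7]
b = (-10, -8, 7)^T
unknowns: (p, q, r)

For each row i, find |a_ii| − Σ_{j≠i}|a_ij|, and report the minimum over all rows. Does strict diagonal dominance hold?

2

row 1: |5| − (1+2) = 2
row 2: |11| − (4+4) = 3
row 3: |7| − (1+3) = 3
minimum over rows = 2 → strictly diagonally dominant (convergence guaranteed)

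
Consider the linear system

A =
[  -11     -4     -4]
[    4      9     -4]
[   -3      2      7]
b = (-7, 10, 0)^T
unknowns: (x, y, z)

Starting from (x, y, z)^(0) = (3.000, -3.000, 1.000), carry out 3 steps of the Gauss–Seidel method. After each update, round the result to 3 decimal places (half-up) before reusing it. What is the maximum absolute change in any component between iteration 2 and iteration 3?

0.311

Iteration 1:
  x = (-7 - (-4)·-3.000 - (-4)·1.000) / (-11) = 1.364
  y = (10 - (4)·1.364 - (-4)·1.000) / (9) = 0.949
  z = (0 - (-3)·1.364 - (2)·0.949) / (7) = 0.313
Iteration 2:
  x = (-7 - (-4)·0.949 - (-4)·0.313) / (-11) = 0.177
  y = (10 - (4)·0.177 - (-4)·0.313) / (9) = 1.172
  z = (0 - (-3)·0.177 - (2)·1.172) / (7) = -0.259
Iteration 3:
  x = (-7 - (-4)·1.172 - (-4)·-0.259) / (-11) = 0.304
  y = (10 - (4)·0.304 - (-4)·-0.259) / (9) = 0.861
  z = (0 - (-3)·0.304 - (2)·0.861) / (7) = -0.116
Change: (0.127, -0.311, 0.143) → max |·| = 0.311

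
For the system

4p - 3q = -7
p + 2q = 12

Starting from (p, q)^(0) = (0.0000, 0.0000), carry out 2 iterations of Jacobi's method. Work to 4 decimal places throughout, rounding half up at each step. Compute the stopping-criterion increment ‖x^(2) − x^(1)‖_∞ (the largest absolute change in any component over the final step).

Iteration 1:
  p = (-7 - (-3)·0.0000) / (4) = -1.7500
  q = (12 - (1)·0.0000) / (2) = 6.0000
Iteration 2:
  p = (-7 - (-3)·6.0000) / (4) = 2.7500
  q = (12 - (1)·-1.7500) / (2) = 6.8750
Change: (4.5000, 0.8750) → max |·| = 4.5000

4.5000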